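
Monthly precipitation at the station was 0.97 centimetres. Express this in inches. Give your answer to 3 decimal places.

1 cm = 0.393701 in, so 0.97 × 0.393701 = 0.382 in.

0.382 in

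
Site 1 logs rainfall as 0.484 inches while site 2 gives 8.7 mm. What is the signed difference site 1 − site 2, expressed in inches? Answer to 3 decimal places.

0.141 in

site 2: 8.7 mm = 0.34252 in.
Difference: 0.48400 − 0.34252 = 0.141 in.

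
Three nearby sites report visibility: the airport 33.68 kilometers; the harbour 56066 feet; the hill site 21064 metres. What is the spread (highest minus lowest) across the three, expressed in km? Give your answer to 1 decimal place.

16.6 km

the harbour: 56066 ft = 17.089 km.
the hill site: 21064 m = 21.064 km.
Spread: 33.680 − 17.089 = 16.6 km.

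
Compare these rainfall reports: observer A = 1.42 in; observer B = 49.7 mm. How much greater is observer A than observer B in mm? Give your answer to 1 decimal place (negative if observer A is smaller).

observer A: 1.42 in = 36.068 mm.
Difference: 36.068 − 49.700 = -13.6 mm.

-13.6 mm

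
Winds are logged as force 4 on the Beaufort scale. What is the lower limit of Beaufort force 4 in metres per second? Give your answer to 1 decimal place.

5.5 m/s

Beaufort 4 (moderate breeze) spans 5.5–7.9 m/s.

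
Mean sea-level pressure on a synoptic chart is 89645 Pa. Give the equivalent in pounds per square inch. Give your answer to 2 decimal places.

1 Pa = 0.000145038 psi, so 89645 × 0.000145038 = 13.00 psi.

13.00 psi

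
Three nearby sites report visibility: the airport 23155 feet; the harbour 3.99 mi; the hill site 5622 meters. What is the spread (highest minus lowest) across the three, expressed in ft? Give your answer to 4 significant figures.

4710 ft

the harbour: 3.99 SM = 21067.20 ft.
the hill site: 5622 m = 18444.88 ft.
Spread: 23155.00 − 18444.88 = 4710 ft.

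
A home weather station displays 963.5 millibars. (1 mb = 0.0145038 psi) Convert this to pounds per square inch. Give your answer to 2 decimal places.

1 mb = 0.0145038 psi, so 963.5 × 0.0145038 = 13.97 psi.

13.97 psi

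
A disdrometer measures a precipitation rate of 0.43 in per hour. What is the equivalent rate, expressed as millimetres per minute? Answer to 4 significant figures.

0.1820 mm/minute

0.43 in/hour × 25.4 mm/in × 0.0166667 hour/minute = 0.1820 mm/minute.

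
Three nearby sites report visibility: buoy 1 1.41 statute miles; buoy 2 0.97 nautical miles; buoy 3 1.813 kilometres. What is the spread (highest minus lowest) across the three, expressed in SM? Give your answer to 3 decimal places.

buoy 2: 0.97 nmi = 1.11626 SM.
buoy 3: 1.813 km = 1.12655 SM.
Spread: 1.41000 − 1.11626 = 0.294 SM.

0.294 SM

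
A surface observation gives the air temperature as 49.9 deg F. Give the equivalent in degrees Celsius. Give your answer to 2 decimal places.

°C = (°F − 32) × 5/9 = (49.9 − 32) / 1.8 = 9.94 °C.

9.94 °C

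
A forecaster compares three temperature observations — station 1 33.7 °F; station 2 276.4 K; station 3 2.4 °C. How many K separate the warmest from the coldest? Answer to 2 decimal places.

2.31 K

station 1: 33.7 °F = 0.944 °C.
station 2: 276.4 K = 3.250 °C.
Spread: 3.250 − 0.944 = 2.306 °C.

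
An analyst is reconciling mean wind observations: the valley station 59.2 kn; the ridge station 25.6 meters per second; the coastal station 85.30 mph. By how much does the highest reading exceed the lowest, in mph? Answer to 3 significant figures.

28.0 mph

the valley station: 59.2 kt = 68.126 mph.
the ridge station: 25.6 m/s = 57.266 mph.
Spread: 85.300 − 57.266 = 28.0 mph.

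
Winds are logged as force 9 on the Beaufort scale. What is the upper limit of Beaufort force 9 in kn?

47 kt

Beaufort 9 (strong gale) spans 41–47 knots.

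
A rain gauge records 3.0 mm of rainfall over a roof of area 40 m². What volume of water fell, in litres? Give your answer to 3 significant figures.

120 litres

1 mm over 1 m² is 1 L, so volume = 3 × 40 = 120 L.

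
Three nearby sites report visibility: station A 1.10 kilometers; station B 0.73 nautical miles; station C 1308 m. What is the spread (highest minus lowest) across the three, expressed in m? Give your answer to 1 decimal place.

station A: 1.10 km = 1100.000 m.
station B: 0.73 nmi = 1351.960 m.
Spread: 1351.960 − 1100.000 = 252.0 m.

252.0 m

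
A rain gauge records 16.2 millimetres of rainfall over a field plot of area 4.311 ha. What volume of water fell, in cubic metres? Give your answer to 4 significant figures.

698.4 cubic metres

Area: 4.311 ha = 43110 m².
1 mm over 1 m² is 1 L, so volume = 16.2 × 43110 = 698382 L = 698.4 m³.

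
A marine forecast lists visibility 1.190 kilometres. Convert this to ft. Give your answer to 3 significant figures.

3900 ft

1 km = 3280.84 ft, so 1.190 × 3280.84 = 3900 ft.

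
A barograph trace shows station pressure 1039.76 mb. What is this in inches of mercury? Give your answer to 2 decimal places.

1 mb = 0.02953 inHg, so 1039.76 × 0.02953 = 30.70 inHg.

30.70 inHg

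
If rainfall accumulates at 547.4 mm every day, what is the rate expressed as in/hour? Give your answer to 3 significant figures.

0.898 in/hour

547.4 mm/day × 0.0393701 in/mm × 0.0416667 day/hour = 0.898 in/hour.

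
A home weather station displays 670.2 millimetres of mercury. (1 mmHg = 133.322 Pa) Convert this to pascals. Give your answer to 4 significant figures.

1 mmHg = 133.322 Pa, so 670.2 × 133.322 = 89350 Pa.

89350 Pa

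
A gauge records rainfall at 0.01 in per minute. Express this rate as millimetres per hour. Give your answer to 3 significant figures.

0.01 in/minute × 25.4 mm/in × 60 minute/hour = 15.2 mm/hour.

15.2 mm/hour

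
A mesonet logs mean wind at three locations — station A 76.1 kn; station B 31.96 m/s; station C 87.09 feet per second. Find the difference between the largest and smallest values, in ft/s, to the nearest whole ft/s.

41 ft/s

station A: 76.1 kt = 128.44 ft/s.
station B: 31.96 m/s = 104.86 ft/s.
Spread: 128.44 − 87.09 = 41 ft/s.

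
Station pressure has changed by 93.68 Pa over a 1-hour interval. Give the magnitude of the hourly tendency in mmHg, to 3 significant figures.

93.68 Pa / 1 h × 0.00750062 mmHg/Pa = 0.703 mmHg/h.

0.703 mmHg per hour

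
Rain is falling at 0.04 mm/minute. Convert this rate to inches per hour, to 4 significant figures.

0.09449 in/hour

0.04 mm/minute × 0.0393701 in/mm × 60 minute/hour = 0.09449 in/hour.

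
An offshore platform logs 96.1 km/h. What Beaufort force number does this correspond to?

96.1 km/h = 26.7 m/s, which is Beaufort 10 (storm, 24.5–28.4 m/s).

Beaufort force 10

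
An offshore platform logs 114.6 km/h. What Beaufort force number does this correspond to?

Beaufort force 11

114.6 km/h = 31.8 m/s, which is Beaufort 11 (violent storm, 28.5–32.6 m/s).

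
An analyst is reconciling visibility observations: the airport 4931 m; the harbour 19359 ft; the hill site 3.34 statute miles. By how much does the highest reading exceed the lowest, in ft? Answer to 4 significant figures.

the airport: 4931 m = 16177.82 ft.
the hill site: 3.34 SM = 17635.20 ft.
Spread: 19359.00 − 16177.82 = 3181 ft.

3181 ft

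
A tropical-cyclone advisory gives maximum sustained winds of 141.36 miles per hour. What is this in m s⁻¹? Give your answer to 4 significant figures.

1 mph = 0.44704 m/s, so 141.36 × 0.44704 = 63.19 m/s.

63.19 m/s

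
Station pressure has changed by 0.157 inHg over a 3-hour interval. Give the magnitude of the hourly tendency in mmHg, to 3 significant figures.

0.157 inHg / 3 h × 25.4 mmHg/inHg = 1.33 mmHg/h.

1.33 mmHg per hour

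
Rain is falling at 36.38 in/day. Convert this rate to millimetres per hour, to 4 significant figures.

38.50 mm/hour

36.38 in/day × 25.4 mm/in × 0.0416667 day/hour = 38.50 mm/hour.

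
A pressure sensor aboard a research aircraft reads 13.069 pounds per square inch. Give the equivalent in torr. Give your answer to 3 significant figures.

676 mmHg

1 psi = 51.7149 mmHg, so 13.069 × 51.7149 = 676 mmHg.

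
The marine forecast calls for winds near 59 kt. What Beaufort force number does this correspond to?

Beaufort force 11

59 kt lies in the Beaufort 11 band (violent storm, 56–63 kt).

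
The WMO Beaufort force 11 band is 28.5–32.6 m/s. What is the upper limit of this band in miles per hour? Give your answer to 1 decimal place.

72.9 mph

28.5–32.6 m/s × 2.237 = 63.8–72.9 mph.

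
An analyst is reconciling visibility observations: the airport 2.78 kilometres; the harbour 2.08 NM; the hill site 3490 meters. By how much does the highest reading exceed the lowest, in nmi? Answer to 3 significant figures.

the airport: 2.78 km = 1.50108 nmi.
the hill site: 3490 m = 1.88445 nmi.
Spread: 2.08000 − 1.50108 = 0.579 nmi.

0.579 nmi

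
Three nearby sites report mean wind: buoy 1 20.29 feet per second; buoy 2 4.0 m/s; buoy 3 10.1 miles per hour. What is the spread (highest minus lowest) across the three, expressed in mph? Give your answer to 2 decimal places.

4.89 mph

buoy 1: 20.29 ft/s = 13.8341 mph.
buoy 2: 4.0 m/s = 8.9477 mph.
Spread: 13.8341 − 8.9477 = 4.89 mph.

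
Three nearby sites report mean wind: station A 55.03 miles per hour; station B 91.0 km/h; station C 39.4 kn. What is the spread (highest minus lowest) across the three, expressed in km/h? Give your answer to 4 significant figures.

18.03 km/h

station A: 55.03 mph = 88.5622 km/h.
station C: 39.4 kt = 72.9688 km/h.
Spread: 91.0000 − 72.9688 = 18.03 km/h.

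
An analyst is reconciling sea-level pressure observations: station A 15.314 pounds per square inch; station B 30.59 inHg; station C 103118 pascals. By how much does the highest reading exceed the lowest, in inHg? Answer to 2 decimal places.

0.73 inHg

station A: 15.314 psi = 31.1796 inHg.
station C: 103118 Pa = 30.4507 inHg.
Spread: 31.1796 − 30.4507 = 0.73 inHg.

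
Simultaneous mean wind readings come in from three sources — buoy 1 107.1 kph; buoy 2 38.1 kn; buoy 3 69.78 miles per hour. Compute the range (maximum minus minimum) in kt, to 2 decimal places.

buoy 1: 107.1 km/h = 57.8294 kt.
buoy 3: 69.78 mph = 60.6372 kt.
Spread: 60.6372 − 38.1000 = 22.54 kt.

22.54 kt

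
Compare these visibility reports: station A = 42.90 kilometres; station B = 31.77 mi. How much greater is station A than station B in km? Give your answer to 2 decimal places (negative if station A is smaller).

station B: 31.77 SM = 51.1289 km.
Difference: 42.9000 − 51.1289 = -8.23 km.

-8.23 km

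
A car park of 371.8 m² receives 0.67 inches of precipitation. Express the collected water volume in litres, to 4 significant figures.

Depth: 0.67 in × 25.4 = 17.018 mm.
1 mm over 1 m² is 1 L, so volume = 17.018 × 371.8 = 6327.2924 L ≈ 6327 L.

6327 litres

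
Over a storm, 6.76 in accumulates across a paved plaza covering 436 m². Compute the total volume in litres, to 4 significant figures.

Depth: 6.76 in × 25.4 = 171.704 mm.
1 mm over 1 m² is 1 L, so volume = 171.704 × 436 = 74862.944 L ≈ 74860 L.

74860 litres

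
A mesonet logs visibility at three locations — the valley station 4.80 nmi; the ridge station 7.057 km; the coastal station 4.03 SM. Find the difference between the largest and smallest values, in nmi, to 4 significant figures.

1.298 nmi

the ridge station: 7.057 km = 3.81048 nmi.
the coastal station: 4.03 SM = 3.50197 nmi.
Spread: 4.80000 − 3.50197 = 1.298 nmi.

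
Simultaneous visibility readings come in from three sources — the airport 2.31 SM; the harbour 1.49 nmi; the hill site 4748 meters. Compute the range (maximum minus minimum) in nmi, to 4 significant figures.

1.074 nmi

the airport: 2.31 SM = 2.00734 nmi.
the hill site: 4748 m = 2.56371 nmi.
Spread: 2.56371 − 1.49000 = 1.074 nmi.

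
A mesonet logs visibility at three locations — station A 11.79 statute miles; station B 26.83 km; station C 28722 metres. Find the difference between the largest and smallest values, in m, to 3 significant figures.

9750 m

station A: 11.79 SM = 18974.17 m.
station B: 26.83 km = 26830.00 m.
Spread: 28722.00 − 18974.17 = 9750 m.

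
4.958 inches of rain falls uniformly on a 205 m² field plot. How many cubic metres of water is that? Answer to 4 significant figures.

Depth: 4.958 in × 25.4 = 125.9332 mm.
1 mm over 1 m² is 1 L, so volume = 125.9332 × 205 = 25816.306 L = 25.82 m³.

25.82 cubic metres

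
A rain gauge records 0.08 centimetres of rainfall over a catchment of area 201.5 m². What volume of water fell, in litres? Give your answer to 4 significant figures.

161.2 litres

Depth: 0.08 cm × 10 = 0.8 mm.
1 mm over 1 m² is 1 L, so volume = 0.8 × 201.5 = 161.2 L.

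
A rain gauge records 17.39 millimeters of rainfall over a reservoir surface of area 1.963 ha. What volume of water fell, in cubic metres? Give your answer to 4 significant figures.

Area: 1.963 ha = 19630 m².
1 mm over 1 m² is 1 L, so volume = 17.39 × 19630 = 341365.7 L = 341.4 m³.

341.4 cubic metres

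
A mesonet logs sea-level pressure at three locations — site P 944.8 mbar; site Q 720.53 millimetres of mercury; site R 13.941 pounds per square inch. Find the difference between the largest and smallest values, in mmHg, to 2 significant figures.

site P: 944.8 mb = 708.66 mmHg.
site R: 13.941 psi = 720.96 mmHg.
Spread: 720.96 − 708.66 = 12 mmHg.

12 mmHg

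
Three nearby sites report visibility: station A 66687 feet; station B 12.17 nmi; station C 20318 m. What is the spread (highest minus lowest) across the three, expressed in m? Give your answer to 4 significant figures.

2221 m

station A: 66687 ft = 20326.20 m.
station B: 12.17 nmi = 22538.84 m.
Spread: 22538.84 − 20318.00 = 2221 m.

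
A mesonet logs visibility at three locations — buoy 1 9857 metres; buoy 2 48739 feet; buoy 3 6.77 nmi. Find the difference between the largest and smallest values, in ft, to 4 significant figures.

16400 ft

buoy 1: 9857 m = 32339.24 ft.
buoy 3: 6.77 nmi = 41135.30 ft.
Spread: 48739.00 − 32339.24 = 16400 ft.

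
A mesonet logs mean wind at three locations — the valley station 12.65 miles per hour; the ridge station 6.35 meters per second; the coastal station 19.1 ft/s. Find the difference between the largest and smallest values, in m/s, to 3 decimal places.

0.695 m/s

the valley station: 12.65 mph = 5.65506 m/s.
the coastal station: 19.1 ft/s = 5.82168 m/s.
Spread: 6.35000 − 5.65506 = 0.695 m/s.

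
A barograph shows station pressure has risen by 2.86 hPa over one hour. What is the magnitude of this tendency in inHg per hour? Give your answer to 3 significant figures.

2.86 hPa / 1 h × 0.02953 inHg/hPa = 0.0845 inHg/h.

0.0845 inHg per hour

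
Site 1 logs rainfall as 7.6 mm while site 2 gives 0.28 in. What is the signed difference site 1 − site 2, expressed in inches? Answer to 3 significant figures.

site 1: 7.6 mm = 0.299213 in.
Difference: 0.299213 − 0.280000 = 0.0192 in.

0.0192 in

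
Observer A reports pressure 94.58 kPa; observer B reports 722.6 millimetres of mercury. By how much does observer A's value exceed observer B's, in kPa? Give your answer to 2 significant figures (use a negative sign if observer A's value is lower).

-1.8 kPa

observer B: 722.6 mmHg = 96.339 kPa.
Difference: 94.580 − 96.339 = -1.8 kPa.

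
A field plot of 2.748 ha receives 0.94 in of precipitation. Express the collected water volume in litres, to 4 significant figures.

Depth: 0.94 in × 25.4 = 23.876 mm.
Area: 2.748 ha = 27480 m².
1 mm over 1 m² is 1 L, so volume = 23.876 × 27480 = 656112.48 L ≈ 656100 L.

656100 litres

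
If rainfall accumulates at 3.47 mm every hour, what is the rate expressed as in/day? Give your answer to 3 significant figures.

3.47 mm/hour × 0.0393701 in/mm × 24 hour/day = 3.28 in/day.

3.28 in/day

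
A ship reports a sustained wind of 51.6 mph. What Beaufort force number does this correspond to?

Beaufort force 9

51.6 mph = 23.1 m/s, which is Beaufort 9 (strong gale, 20.8–24.4 m/s).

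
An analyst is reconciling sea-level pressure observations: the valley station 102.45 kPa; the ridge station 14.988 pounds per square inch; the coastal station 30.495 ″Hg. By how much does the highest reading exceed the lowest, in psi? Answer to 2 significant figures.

the valley station: 102.45 kPa = 14.8591 psi.
the coastal station: 30.495 inHg = 14.9777 psi.
Spread: 14.9880 − 14.8591 = 0.13 psi.

0.13 psi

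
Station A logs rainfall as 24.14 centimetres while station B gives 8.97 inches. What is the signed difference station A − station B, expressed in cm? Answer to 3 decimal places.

1.356 cm

station B: 8.97 in = 22.78380 cm.
Difference: 24.14000 − 22.78380 = 1.356 cm.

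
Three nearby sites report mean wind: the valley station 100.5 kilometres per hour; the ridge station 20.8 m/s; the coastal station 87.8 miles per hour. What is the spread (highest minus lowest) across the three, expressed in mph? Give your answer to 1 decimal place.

the valley station: 100.5 km/h = 62.448 mph.
the ridge station: 20.8 m/s = 46.528 mph.
Spread: 87.800 − 46.528 = 41.3 mph.

41.3 mph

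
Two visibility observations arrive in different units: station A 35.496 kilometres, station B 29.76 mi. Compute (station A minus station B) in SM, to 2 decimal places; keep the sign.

station A: 35.496 km = 22.0562 SM.
Difference: 22.0562 − 29.7600 = -7.70 SM.

-7.70 SM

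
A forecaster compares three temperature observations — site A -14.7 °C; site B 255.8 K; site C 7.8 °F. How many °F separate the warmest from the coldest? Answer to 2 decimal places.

7.03 °F

site B: 255.8 K = -17.350 °C.
site C: 7.8 °F = -13.444 °C.
Spread: (-13.444) − (-17.350) = 3.906 °C = 7.03 °F.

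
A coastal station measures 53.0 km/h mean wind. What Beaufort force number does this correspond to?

53.0 km/h = 14.7 m/s, which is Beaufort 7 (near gale, 13.9–17.1 m/s).

Beaufort force 7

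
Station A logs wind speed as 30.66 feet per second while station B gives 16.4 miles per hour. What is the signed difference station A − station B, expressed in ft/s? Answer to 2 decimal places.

station B: 16.4 mph = 24.0533 ft/s.
Difference: 30.6600 − 24.0533 = 6.61 ft/s.

6.61 ft/s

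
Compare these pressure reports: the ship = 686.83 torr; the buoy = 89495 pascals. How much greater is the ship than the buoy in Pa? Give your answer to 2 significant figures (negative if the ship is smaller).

the ship: 686.83 mmHg = 91569.82 Pa.
Difference: 91569.82 − 89495.00 = 2100 Pa.

2100 Pa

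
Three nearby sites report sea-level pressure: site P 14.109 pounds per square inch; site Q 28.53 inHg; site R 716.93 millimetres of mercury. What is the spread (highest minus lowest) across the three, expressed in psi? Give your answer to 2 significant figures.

site Q: 28.53 inHg = 14.0126 psi.
site R: 716.93 mmHg = 13.8631 psi.
Spread: 14.1090 − 13.8631 = 0.25 psi.

0.25 psi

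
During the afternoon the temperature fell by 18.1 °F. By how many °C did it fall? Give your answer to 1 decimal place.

10.1 °C

For a temperature change the 32° offset cancels: Δ°C = 18.1 × 0.5556 = 10.1 °C.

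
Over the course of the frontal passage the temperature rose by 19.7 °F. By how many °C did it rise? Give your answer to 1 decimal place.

Converting a difference, only the 9/5 scale factor applies: Δ°C = 19.7 × 0.5556 = 10.9 °C.

10.9 °C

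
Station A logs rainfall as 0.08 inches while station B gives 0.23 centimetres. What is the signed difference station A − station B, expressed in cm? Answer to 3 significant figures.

-0.0268 cm

station A: 0.08 in = 0.203200 cm.
Difference: 0.203200 − 0.230000 = -0.0268 cm.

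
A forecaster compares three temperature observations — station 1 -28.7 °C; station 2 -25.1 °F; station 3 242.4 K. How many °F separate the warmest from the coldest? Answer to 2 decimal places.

5.44 °F

station 2: -25.1 °F = -31.722 °C.
station 3: 242.4 K = -30.750 °C.
Spread: (-28.700) − (-31.722) = 3.022 °C = 5.44 °F.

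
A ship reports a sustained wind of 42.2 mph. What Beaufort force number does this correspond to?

Beaufort force 8

42.2 mph = 18.9 m/s, which is Beaufort 8 (gale, 17.2–20.7 m/s).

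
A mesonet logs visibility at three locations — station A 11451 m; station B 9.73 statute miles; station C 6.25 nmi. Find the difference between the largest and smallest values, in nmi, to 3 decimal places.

station A: 11451 m = 6.18305 nmi.
station B: 9.73 SM = 8.45514 nmi.
Spread: 8.45514 − 6.18305 = 2.272 nmi.

2.272 nmi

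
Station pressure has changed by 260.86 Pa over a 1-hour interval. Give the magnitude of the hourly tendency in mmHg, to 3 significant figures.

260.86 Pa / 1 h × 0.00750062 mmHg/Pa = 1.96 mmHg/h.

1.96 mmHg per hour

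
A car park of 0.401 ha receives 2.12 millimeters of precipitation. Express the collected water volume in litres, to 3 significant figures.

Area: 0.401 ha = 4010 m².
1 mm over 1 m² is 1 L, so volume = 2.12 × 4010 = 8501.2 L ≈ 8500 L.

8500 litres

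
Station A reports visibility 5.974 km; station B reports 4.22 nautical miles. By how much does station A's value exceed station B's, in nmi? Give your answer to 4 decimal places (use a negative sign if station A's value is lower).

station A: 5.974 km = 3.225702 nmi.
Difference: 3.225702 − 4.220000 = -0.9943 nmi.

-0.9943 nmi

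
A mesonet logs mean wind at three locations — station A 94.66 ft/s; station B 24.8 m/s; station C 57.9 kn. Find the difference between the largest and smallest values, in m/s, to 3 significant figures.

4.99 m/s

station A: 94.66 ft/s = 28.8524 m/s.
station C: 57.9 kt = 29.7863 m/s.
Spread: 29.7863 − 24.8000 = 4.99 m/s.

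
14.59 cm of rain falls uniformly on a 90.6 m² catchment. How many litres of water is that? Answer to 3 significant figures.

13200 litres

Depth: 14.59 cm × 10 = 145.9 mm.
1 mm over 1 m² is 1 L, so volume = 145.9 × 90.6 = 13218.54 L ≈ 13200 L.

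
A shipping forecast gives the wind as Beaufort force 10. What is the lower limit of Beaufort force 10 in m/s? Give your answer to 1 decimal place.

24.5 m/s

Beaufort 10 (storm) spans 24.5–28.4 m/s.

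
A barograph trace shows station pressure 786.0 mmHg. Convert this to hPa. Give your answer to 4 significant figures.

1 mmHg = 1.33322 hPa, so 786.0 × 1.33322 = 1048 hPa.

1048 hPa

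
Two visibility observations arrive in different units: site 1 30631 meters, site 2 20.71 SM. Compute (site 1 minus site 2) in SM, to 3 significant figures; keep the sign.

-1.68 SM

site 1: 30631 m = 19.0332 SM.
Difference: 19.0332 − 20.7100 = -1.68 SM.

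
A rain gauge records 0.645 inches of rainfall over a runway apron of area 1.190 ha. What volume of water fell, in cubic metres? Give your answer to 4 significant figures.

195.0 cubic metres

Depth: 0.645 in × 25.4 = 16.383 mm.
Area: 1.190 ha = 11900 m².
1 mm over 1 m² is 1 L, so volume = 16.383 × 11900 = 194957.7 L = 195.0 m³.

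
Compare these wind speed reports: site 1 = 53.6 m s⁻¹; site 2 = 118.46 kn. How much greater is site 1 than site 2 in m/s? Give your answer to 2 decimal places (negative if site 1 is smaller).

-7.34 m/s

site 2: 118.46 kt = 60.9411 m/s.
Difference: 53.6000 − 60.9411 = -7.34 m/s.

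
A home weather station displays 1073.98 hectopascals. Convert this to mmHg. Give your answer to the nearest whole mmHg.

1 hPa = 0.750062 mmHg, so 1073.98 × 0.750062 = 806 mmHg.

806 mmHg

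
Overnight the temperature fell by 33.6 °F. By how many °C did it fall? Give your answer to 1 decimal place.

18.7 °C

A change of 1 °C equals a change of 1.8 °F: Δ°C = 33.6 × 0.5556 = 18.7 °C.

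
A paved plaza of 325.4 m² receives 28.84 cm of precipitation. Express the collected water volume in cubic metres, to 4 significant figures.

Depth: 28.84 cm × 10 = 288.4 mm.
1 mm over 1 m² is 1 L, so volume = 288.4 × 325.4 = 93845.36 L = 93.85 m³.

93.85 cubic metres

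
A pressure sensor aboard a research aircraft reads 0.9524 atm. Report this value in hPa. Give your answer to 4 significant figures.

965.0 hPa

1 atm = 1013.25 hPa, so 0.9524 × 1013.25 = 965.0 hPa.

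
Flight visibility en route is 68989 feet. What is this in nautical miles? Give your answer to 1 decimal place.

1 ft = 0.000164579 nmi, so 68989 × 0.000164579 = 11.4 nmi.

11.4 nmi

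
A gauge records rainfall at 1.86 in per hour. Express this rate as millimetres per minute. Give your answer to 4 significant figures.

0.7874 mm/minute

1.86 in/hour × 25.4 mm/in × 0.0166667 hour/minute = 0.7874 mm/minute.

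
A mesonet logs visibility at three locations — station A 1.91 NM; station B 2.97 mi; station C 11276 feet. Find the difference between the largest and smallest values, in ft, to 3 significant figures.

4410 ft

station A: 1.91 nmi = 11605.38 ft.
station B: 2.97 SM = 15681.60 ft.
Spread: 15681.60 − 11276.00 = 4410 ft.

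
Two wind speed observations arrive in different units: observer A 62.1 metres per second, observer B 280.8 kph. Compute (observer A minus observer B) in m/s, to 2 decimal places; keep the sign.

observer B: 280.8 km/h = 78.0000 m/s.
Difference: 62.1000 − 78.0000 = -15.90 m/s.

-15.90 m/s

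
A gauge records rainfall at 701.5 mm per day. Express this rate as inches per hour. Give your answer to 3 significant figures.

1.15 in/hour

701.5 mm/day × 0.0393701 in/mm × 0.0416667 day/hour = 1.15 in/hour.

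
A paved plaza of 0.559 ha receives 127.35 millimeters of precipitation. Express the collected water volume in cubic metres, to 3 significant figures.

Area: 0.559 ha = 5590 m².
1 mm over 1 m² is 1 L, so volume = 127.35 × 5590 = 711886.5 L = 712 m³.

712 cubic metres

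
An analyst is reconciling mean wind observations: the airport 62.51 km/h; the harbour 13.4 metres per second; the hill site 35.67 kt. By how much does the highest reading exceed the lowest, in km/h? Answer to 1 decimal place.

the harbour: 13.4 m/s = 48.240 km/h.
the hill site: 35.67 kt = 66.061 km/h.
Spread: 66.061 − 48.240 = 17.8 km/h.

17.8 km/h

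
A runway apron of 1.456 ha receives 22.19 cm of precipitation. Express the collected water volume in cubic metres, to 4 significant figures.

Depth: 22.19 cm × 10 = 221.9 mm.
Area: 1.456 ha = 14560 m².
1 mm over 1 m² is 1 L, so volume = 221.9 × 14560 = 3230864 L = 3231 m³.

3231 cubic metres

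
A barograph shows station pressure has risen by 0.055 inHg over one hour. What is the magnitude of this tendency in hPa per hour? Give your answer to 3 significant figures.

1.86 hPa per hour

0.055 inHg / 1 h × 33.8639 hPa/inHg = 1.86 hPa/h.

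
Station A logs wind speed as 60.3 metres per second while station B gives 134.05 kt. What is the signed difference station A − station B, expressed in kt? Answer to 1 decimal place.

-16.8 kt

station A: 60.3 m/s = 117.214 kt.
Difference: 117.214 − 134.050 = -16.8 kt.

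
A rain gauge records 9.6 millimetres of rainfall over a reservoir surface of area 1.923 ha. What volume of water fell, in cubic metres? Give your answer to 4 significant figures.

Area: 1.923 ha = 19230 m².
1 mm over 1 m² is 1 L, so volume = 9.6 × 19230 = 184608 L = 184.6 m³.

184.6 cubic metres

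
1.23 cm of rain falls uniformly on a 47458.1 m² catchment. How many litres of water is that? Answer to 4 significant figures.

Depth: 1.23 cm × 10 = 12.3 mm.
1 mm over 1 m² is 1 L, so volume = 12.3 × 47458.1 = 583734.63 L ≈ 583700 L.

583700 litres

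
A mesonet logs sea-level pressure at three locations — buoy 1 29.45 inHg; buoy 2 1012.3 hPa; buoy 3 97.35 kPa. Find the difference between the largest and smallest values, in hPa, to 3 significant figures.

38.8 hPa

buoy 1: 29.45 inHg = 997.292 hPa.
buoy 3: 97.35 kPa = 973.500 hPa.
Spread: 1012.300 − 973.500 = 38.8 hPa.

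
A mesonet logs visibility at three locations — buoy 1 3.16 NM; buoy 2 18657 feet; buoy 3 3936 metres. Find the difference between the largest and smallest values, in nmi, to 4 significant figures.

1.035 nmi

buoy 2: 18657 ft = 3.07055 nmi.
buoy 3: 3936 m = 2.12527 nmi.
Spread: 3.16000 − 2.12527 = 1.035 nmi.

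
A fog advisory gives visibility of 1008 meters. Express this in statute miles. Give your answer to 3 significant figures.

1 m = 0.000621371 SM, so 1008 × 0.000621371 = 0.626 SM.

0.626 SM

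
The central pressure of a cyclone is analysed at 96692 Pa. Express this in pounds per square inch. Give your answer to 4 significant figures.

14.02 psi

1 Pa = 0.000145038 psi, so 96692 × 0.000145038 = 14.02 psi.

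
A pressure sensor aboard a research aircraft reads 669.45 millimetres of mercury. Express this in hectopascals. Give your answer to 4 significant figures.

892.5 hPa

1 mmHg = 1.33322 hPa, so 669.45 × 1.33322 = 892.5 hPa.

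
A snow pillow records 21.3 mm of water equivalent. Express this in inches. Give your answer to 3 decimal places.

0.839 in

1 mm = 0.0393701 in, so 21.3 × 0.0393701 = 0.839 in.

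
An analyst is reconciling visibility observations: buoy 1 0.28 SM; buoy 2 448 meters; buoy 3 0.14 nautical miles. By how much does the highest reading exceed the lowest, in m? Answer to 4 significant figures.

buoy 1: 0.28 SM = 450.616 m.
buoy 3: 0.14 nmi = 259.280 m.
Spread: 450.616 − 259.280 = 191.3 m.

191.3 m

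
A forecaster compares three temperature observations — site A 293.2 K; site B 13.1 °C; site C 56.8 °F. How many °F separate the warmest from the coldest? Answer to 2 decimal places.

12.51 °F

site A: 293.2 K = 20.050 °C.
site C: 56.8 °F = 13.778 °C.
Spread: 20.050 − 13.100 = 6.950 °C = 12.51 °F.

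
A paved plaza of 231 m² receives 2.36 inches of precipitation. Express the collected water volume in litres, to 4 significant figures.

13850 litres

Depth: 2.36 in × 25.4 = 59.944 mm.
1 mm over 1 m² is 1 L, so volume = 59.944 × 231 = 13847.064 L ≈ 13850 L.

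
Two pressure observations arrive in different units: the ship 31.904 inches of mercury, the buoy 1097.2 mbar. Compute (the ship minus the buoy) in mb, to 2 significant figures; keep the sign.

the ship: 31.904 inHg = 1080.39 mb.
Difference: 1080.39 − 1097.20 = -17 mb.

-17 mb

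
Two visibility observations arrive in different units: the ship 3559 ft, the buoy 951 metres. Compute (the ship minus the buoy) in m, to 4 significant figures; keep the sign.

133.8 m

the ship: 3559 ft = 1084.783 m.
Difference: 1084.783 − 951.000 = 133.8 m.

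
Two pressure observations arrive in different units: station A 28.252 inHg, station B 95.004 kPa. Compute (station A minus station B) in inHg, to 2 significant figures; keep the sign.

0.20 inHg

station B: 95.004 kPa = 28.0547 inHg.
Difference: 28.2520 − 28.0547 = 0.20 inHg.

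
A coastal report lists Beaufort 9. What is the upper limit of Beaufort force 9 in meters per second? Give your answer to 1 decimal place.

Beaufort 9 (strong gale) spans 20.8–24.4 m/s.

24.4 m/s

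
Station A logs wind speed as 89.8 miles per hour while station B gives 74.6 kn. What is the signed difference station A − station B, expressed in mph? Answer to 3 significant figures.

3.95 mph

station B: 74.6 kt = 85.8481 mph.
Difference: 89.8000 − 85.8481 = 3.95 mph.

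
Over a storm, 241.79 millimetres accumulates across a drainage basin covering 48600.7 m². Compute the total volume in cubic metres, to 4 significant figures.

11750 cubic metres

1 mm over 1 m² is 1 L, so volume = 241.79 × 48600.7 = 11751163 L = 11750 m³.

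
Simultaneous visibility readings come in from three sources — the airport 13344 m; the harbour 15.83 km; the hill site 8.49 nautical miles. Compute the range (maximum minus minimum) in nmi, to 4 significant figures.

the airport: 13344 m = 7.20518 nmi.
the harbour: 15.83 km = 8.54752 nmi.
Spread: 8.54752 − 7.20518 = 1.342 nmi.

1.342 nmi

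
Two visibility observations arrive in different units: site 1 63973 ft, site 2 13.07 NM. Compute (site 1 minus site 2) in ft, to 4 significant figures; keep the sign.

-15440 ft

site 2: 13.07 nmi = 79414.83 ft.
Difference: 63973.00 − 79414.83 = -15440 ft.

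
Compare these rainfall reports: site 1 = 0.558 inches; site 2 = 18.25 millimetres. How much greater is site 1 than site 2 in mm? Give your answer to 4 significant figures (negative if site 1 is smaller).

-4.077 mm

site 1: 0.558 in = 14.17320 mm.
Difference: 14.17320 − 18.25000 = -4.077 mm.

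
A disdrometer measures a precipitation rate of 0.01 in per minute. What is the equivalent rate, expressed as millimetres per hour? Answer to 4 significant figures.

0.01 in/minute × 25.4 mm/in × 60 minute/hour = 15.24 mm/hour.

15.24 mm/hour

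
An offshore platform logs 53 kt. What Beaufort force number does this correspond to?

53 kt lies in the Beaufort 10 band (storm, 48–55 kt).

Beaufort force 10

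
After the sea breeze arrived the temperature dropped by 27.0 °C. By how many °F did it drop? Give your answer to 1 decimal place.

A change of 1 °C equals a change of 1.8 °F: Δ°F = 27.0 × 1.8 = 48.6 °F.

48.6 °F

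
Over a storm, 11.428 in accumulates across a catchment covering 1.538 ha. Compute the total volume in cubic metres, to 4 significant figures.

4464 cubic metres

Depth: 11.428 in × 25.4 = 290.2712 mm.
Area: 1.538 ha = 15380 m².
1 mm over 1 m² is 1 L, so volume = 290.2712 × 15380 = 4464371.1 L = 4464 m³.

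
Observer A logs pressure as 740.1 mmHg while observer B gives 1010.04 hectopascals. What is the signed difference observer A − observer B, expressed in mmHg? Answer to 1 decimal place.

observer B: 1010.04 hPa = 757.592 mmHg.
Difference: 740.100 − 757.592 = -17.5 mmHg.

-17.5 mmHg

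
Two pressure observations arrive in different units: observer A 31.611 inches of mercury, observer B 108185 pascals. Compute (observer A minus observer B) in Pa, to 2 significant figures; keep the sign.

-1100 Pa

observer A: 31.611 inHg = 107047.14 Pa.
Difference: 107047.14 − 108185.00 = -1100 Pa.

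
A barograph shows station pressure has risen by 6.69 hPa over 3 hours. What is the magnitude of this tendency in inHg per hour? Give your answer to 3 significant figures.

0.0659 inHg per hour

6.69 hPa / 3 h × 0.02953 inHg/hPa = 0.0659 inHg/h.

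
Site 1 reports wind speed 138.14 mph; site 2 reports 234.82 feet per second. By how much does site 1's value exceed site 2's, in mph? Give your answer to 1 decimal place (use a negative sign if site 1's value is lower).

site 2: 234.82 ft/s = 160.105 mph.
Difference: 138.140 − 160.105 = -22.0 mph.

-22.0 mph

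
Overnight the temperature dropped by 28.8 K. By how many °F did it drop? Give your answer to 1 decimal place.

Converting a difference, only the 9/5 scale factor applies: Δ°F = 28.8 × 1.8 = 51.8 °F.

51.8 °F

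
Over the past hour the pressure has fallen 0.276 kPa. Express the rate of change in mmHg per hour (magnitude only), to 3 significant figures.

0.276 kPa / 1 h × 7.50062 mmHg/kPa = 2.07 mmHg/h.

2.07 mmHg per hour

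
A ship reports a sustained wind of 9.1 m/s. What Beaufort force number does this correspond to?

9.1 m/s lies in the Beaufort 5 band (fresh breeze, 8.0–10.7 m/s).

Beaufort force 5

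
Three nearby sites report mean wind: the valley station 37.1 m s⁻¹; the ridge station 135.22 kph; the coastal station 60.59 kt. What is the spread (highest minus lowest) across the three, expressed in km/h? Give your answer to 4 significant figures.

the valley station: 37.1 m/s = 133.5600 km/h.
the coastal station: 60.59 kt = 112.2127 km/h.
Spread: 135.2200 − 112.2127 = 23.01 km/h.

23.01 km/h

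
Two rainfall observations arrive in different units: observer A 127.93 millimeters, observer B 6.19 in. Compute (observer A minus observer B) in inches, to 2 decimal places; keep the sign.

-1.15 in

observer A: 127.93 mm = 5.0366 in.
Difference: 5.0366 − 6.1900 = -1.15 in.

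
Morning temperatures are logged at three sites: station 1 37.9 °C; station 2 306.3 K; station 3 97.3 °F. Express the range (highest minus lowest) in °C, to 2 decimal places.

station 2: 306.3 K = 33.150 °C.
station 3: 97.3 °F = 36.278 °C.
Spread: 37.900 − 33.150 = 4.750 °C.

4.75 °C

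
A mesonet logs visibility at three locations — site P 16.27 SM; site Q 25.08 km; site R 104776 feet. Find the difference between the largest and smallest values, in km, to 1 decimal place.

6.9 km

site P: 16.27 SM = 26.184 km.
site R: 104776 ft = 31.936 km.
Spread: 31.936 − 25.080 = 6.9 km.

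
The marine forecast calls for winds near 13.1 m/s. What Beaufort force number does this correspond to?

Beaufort force 6

13.1 m/s lies in the Beaufort 6 band (strong breeze, 10.8–13.8 m/s).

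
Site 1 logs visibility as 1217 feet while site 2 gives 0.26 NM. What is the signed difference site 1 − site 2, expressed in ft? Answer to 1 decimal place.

-362.8 ft

site 2: 0.26 nmi = 1579.790 ft.
Difference: 1217.000 − 1579.790 = -362.8 ft.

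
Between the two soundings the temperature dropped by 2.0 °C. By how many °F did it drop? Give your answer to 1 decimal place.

Converting a difference, only the 9/5 scale factor applies: Δ°F = 2.0 × 1.8 = 3.6 °F.

3.6 °F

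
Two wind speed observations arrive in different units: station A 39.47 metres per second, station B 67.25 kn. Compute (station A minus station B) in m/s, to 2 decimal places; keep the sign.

station B: 67.25 kt = 34.5964 m/s.
Difference: 39.4700 − 34.5964 = 4.87 m/s.

4.87 m/s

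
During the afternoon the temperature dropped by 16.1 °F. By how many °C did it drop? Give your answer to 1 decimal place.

Converting a difference, only the 9/5 scale factor applies: Δ°C = 16.1 × 0.5556 = 8.9 °C.

8.9 °C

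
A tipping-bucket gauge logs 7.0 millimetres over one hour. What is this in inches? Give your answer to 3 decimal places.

0.276 in

1 mm = 0.0393701 in, so 7.0 × 0.0393701 = 0.276 in.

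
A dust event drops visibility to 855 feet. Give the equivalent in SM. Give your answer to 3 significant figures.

0.162 SM

1 ft = 0.000189394 SM, so 855 × 0.000189394 = 0.162 SM.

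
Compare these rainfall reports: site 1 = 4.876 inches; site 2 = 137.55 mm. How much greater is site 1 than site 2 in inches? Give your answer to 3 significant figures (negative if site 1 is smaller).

site 2: 137.55 mm = 5.41535 in.
Difference: 4.87600 − 5.41535 = -0.539 in.

-0.539 in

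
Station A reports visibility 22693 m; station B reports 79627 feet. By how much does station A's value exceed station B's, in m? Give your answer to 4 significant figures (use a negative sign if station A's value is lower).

station B: 79627 ft = 24270.31 m.
Difference: 22693.00 − 24270.31 = -1577 m.

-1577 m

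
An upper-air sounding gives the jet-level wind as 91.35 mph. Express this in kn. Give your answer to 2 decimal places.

1 mph = 0.868976 kt, so 91.35 × 0.868976 = 79.38 kt.

79.38 kt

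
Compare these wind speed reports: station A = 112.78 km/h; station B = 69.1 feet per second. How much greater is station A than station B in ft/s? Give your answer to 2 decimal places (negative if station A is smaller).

33.68 ft/s

station A: 112.78 km/h = 102.7814 ft/s.
Difference: 102.7814 − 69.1000 = 33.68 ft/s.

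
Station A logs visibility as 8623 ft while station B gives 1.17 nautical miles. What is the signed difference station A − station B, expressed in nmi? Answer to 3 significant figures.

station A: 8623 ft = 1.41916 nmi.
Difference: 1.41916 − 1.17000 = 0.249 nmi.

0.249 nmi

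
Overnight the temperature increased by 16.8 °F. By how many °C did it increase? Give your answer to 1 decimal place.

Converting a difference, only the 9/5 scale factor applies: Δ°C = 16.8 × 0.5556 = 9.3 °C.

9.3 °C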